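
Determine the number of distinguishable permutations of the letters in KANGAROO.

10080

The 8 letters of KANGAROO have repeats: A appearing twice and O appearing twice.
Dividing 8! = 40320 by 2!·2! = 4 for the repeated letters gives 10080.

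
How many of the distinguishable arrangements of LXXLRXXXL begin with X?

280

Fix X in the first position and arrange the remaining 8 letters.
Those 8 letters have L appearing 3 times and X appearing 4 times, giving (8)!/(4!·3!) = 280.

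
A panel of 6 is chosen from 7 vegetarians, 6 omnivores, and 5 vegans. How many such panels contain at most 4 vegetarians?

18326

Split by how many vegetarians are chosen (0 through 4).
Sum: C(7,0)·C(11,6) + C(7,1)·C(11,5) + C(7,2)·C(11,4) + C(7,3)·C(11,3) + C(7,4)·C(11,2) = 462 + 3234 + 6930 + 5775 + 1925 = 18326.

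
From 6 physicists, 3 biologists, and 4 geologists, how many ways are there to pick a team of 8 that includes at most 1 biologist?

Split by how many biologists are chosen (0 through 1).
Sum: C(3,0)·C(10,8) + C(3,1)·C(10,7) = 45 + 360 = 405.

405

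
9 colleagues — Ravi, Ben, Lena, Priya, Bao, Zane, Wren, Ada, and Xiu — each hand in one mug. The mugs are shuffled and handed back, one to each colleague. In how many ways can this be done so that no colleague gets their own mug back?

Let Aᵢ be the assignments in which colleague i gets their own mug. We want the size of the complement of A₁∪…∪A_9.
By inclusion–exclusion this is Σ_{j=0}^{9} (−1)^j C(9,j)·(9−j)!.
Computing: 362880 − 362880 + 181440 − 60480 + 15120 − 3024 + 504 − 72 + 9 − 1 = 133496.

133496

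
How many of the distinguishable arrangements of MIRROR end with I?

With the last slot taken by I, it remains to arrange the other 5 letters (MRROR).
Those 5 letters have R appearing 3 times, giving (5)!/(3!) = 20.

20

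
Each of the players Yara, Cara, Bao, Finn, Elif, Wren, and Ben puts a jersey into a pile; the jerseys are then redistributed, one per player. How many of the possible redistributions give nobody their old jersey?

Count assignments avoiding every fixed point. For any j of the 7 players fixed to their old jersey, the other 7−j can be arranged in (7−j)! ways.
By inclusion–exclusion this is Σ_{j=0}^{7} (−1)^j C(7,j)·(7−j)!.
Computing: 5040 − 5040 + 2520 − 840 + 210 − 42 + 7 − 1 = 1854.

1854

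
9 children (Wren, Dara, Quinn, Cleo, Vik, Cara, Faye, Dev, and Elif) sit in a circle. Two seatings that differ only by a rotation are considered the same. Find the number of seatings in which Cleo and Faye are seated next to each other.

Glue Cleo and Faye into a block (2 internal orders). Seating 8 units around a circle gives (7)! arrangements.
So 2 × (7)! = 2 × 5040 = 10080.

10080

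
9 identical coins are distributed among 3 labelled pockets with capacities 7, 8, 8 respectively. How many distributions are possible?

50

Ignoring the caps, the number of non-negative solutions to x_1+…+x_3 = 9 is C(11,2) = 55.
Subtract solutions that violate a single cap (substitute x_i' = x_i − (cap_i+1)): x_1 ≥ 8 gives C(3,2) = 3; x_2 ≥ 9 gives C(2,2) = 1; x_3 ≥ 9 gives C(2,2) = 1. Together 5.
No two caps can be exceeded simultaneously, so the pair terms are all 0.
By inclusion–exclusion the count is 55 − 5 + 0 = 50.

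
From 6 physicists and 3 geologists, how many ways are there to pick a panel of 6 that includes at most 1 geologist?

19

Split by how many geologists are chosen (0 through 1).
Sum: C(3,0)·C(6,6) + C(3,1)·C(6,5) = 1 + 18 = 19.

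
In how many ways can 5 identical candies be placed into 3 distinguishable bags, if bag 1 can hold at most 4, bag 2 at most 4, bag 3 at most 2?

13

By stars and bars, unrestricted non-negative solutions to x_1+…+x_3 = 5 number C(5+2,2) = 21.
Subtract solutions that violate a single cap (substitute x_i' = x_i − (cap_i+1)): x_1 ≥ 5 gives C(2,2) = 1; x_2 ≥ 5 gives C(2,2) = 1; x_3 ≥ 3 gives C(4,2) = 6. Together 8.
No two caps can be exceeded simultaneously, so the pair terms are all 0.
By inclusion–exclusion the count is 21 − 8 + 0 = 13.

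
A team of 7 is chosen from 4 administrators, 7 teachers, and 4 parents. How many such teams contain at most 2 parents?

4950

Split by how many parents are chosen (0 through 2).
Sum: C(4,0)·C(11,7) + C(4,1)·C(11,6) + C(4,2)·C(11,5) = 330 + 1848 + 2772 = 4950.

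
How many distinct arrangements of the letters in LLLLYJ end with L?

Fix L in the last position and arrange the remaining 5 letters.
Those 5 letters have L appearing 3 times, giving (5)!/(3!) = 20.

20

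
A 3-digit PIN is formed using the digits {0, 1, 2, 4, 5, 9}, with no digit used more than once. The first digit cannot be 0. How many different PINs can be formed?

The first digit has 6−1 = 5 choices (anything except 0).
The remaining 2 digits are filled from the other 5 symbols without repetition: 5 × 4 = 20.
Total: 5 × 20 = 100.

100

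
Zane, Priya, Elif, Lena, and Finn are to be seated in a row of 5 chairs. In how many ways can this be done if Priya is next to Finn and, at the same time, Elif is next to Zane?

24

Treat {Priya,Finn} as one block (2 orders) and {Elif,Zane} as another (2 orders).
That leaves 3 units to arrange: 2 × 2 × 3! = 4 × 6 = 24.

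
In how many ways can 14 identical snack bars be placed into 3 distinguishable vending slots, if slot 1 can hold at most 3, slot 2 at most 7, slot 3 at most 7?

Without the upper bounds there are C(16,2) = 120 ways to split 14 among 3 vending slots.
Subtract solutions that violate a single cap (substitute x_i' = x_i − (cap_i+1)): x_1 ≥ 4 gives C(12,2) = 66; x_2 ≥ 8 gives C(8,2) = 28; x_3 ≥ 8 gives C(8,2) = 28. Together 122.
Add back pairs where two caps are both exceeded: 6 + 6 + 0 = 12.
By inclusion–exclusion the count is 120 − 122 + 12 = 10.

10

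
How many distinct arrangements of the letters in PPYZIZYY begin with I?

210

With the first slot taken by I, it remains to arrange the other 7 letters (PPYZZYY).
Those 7 letters have P appearing twice, Y appearing 3 times, and Z appearing twice, giving (7)!/(3!·2!·2!) = 210.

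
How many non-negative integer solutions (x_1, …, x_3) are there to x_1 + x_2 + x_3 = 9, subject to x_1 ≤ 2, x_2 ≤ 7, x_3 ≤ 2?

By stars and bars, unrestricted non-negative solutions to x_1+…+x_3 = 9 number C(9+2,2) = 55.
Subtract solutions that violate a single cap (substitute x_i' = x_i − (cap_i+1)): x_1 ≥ 3 gives C(8,2) = 28; x_2 ≥ 8 gives C(3,2) = 3; x_3 ≥ 3 gives C(8,2) = 28. Together 59.
Add back pairs where two caps are both exceeded: 0 + 10 + 0 = 10.
By inclusion–exclusion the count is 55 − 59 + 10 = 6.

6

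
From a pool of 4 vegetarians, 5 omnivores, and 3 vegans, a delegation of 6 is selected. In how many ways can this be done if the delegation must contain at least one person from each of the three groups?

805

Total 6-person selections from all 12: C(12,6) = 924.
Subtract selections that omit an entire group: no vegetarians → C(8,6) = 28; no omnivores → C(7,6) = 7; no vegans → C(9,6) = 84.
Add back selections omitting two groups (i.e. drawn from a single group): C(4,6) + C(5,6) + C(3,6) = 0.
By inclusion–exclusion: 924 − 119 + 0 = 805.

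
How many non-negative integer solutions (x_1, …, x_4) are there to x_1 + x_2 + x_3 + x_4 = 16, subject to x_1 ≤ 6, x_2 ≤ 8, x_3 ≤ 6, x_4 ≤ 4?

Ignoring the caps, the number of non-negative solutions to x_1+…+x_4 = 16 is C(19,3) = 969.
Subtract solutions that violate a single cap (substitute x_i' = x_i − (cap_i+1)): x_1 ≥ 7 gives C(12,3) = 220; x_2 ≥ 9 gives C(10,3) = 120; x_3 ≥ 7 gives C(12,3) = 220; x_4 ≥ 5 gives C(14,3) = 364. Together 924.
Add back pairs where two caps are both exceeded: 1 + 10 + 35 + 1 + 10 + 35 = 92.
By inclusion–exclusion the count is 969 − 924 + 92 = 137.

137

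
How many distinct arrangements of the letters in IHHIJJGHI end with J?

1120

Fix J in the last position and arrange the remaining 8 letters.
Those 8 letters have H appearing 3 times and I appearing 3 times, giving (8)!/(3!·3!) = 1120.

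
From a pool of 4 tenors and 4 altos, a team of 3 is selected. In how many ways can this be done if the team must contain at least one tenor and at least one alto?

Total 3-person selections from all 8: C(8,3) = 56.
Selections missing a whole group: no tenors → C(4,3) = 4; no altos → C(4,3) = 4.
Both groups omitted at once is impossible, so 56 − 8 = 48.

48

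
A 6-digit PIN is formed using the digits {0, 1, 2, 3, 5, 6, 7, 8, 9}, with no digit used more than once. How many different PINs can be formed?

60480

This is a permutation of 6 out of 9: P(9,6) = 9!/3!.
9 × 8 × 7 × 6 × 5 × 4 = 60480.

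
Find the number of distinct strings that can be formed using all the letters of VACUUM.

360

The 6 letters of VACUUM have repeats: U appearing twice.
Dividing 6! = 720 by 2! = 2 for the repeated letters gives 360.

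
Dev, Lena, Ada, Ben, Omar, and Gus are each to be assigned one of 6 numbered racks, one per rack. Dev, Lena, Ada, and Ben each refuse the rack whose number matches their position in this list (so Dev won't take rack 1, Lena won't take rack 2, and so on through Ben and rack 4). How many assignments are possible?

Let Aᵢ (for 1 ≤ i ≤ 4) be the placements that put person i in their forbidden rack. Any j of these fix j positions, leaving (6−j)! ways to fill the rest, and there are C(4,j) ways to pick which j.
By inclusion–exclusion, the number of valid placements is Σ_{j=0}^{4} (−1)^j C(4,j)·(6−j)!.
Computing: 720 − 480 + 144 − 24 + 2 = 362.

362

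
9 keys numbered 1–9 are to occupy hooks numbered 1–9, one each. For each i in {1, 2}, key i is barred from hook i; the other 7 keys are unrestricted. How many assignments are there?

287280

Let Aᵢ (for i ∈ {1, 2}) be the placements that put key i in its forbidden hook. Any j of these fix j positions, leaving (9−j)! ways to fill the rest, and there are C(2,j) ways to pick which j.
By inclusion–exclusion, the number of valid placements is Σ_{j=0}^{2} (−1)^j C(2,j)·(9−j)!.
Computing: 362880 − 80640 + 5040 = 287280.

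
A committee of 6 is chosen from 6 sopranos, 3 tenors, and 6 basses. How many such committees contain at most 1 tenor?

3300

Split by how many tenors are chosen (0 through 1).
Sum: C(3,0)·C(12,6) + C(3,1)·C(12,5) = 924 + 2376 = 3300.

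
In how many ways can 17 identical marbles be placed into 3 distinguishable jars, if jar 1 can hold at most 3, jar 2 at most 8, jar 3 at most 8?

Without the upper bounds there are C(19,2) = 171 ways to split 17 among 3 jars.
Subtract solutions that violate a single cap (substitute x_i' = x_i − (cap_i+1)): x_1 ≥ 4 gives C(15,2) = 105; x_2 ≥ 9 gives C(10,2) = 45; x_3 ≥ 9 gives C(10,2) = 45. Together 195.
Add back pairs where two caps are both exceeded: 15 + 15 + 0 = 30.
By inclusion–exclusion the count is 171 − 195 + 30 = 6.

6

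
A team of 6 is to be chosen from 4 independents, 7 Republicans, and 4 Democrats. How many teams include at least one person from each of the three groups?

Total 6-person selections from all 15: C(15,6) = 5005.
Subtract selections that omit an entire group: no independents → C(11,6) = 462; no Republicans → C(8,6) = 28; no Democrats → C(11,6) = 462.
Add back selections omitting two groups (i.e. drawn from a single group): C(4,6) + C(7,6) + C(4,6) = 7.
By inclusion–exclusion: 5005 − 952 + 7 = 4060.

4060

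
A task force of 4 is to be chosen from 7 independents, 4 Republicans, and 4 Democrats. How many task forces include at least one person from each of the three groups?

672

Total 4-person selections from all 15: C(15,4) = 1365.
Subtract selections that omit an entire group: no independents → C(8,4) = 70; no Republicans → C(11,4) = 330; no Democrats → C(11,4) = 330.
Add back selections omitting two groups (i.e. drawn from a single group): C(7,4) + C(4,4) + C(4,4) = 37.
By inclusion–exclusion: 1365 − 730 + 37 = 672.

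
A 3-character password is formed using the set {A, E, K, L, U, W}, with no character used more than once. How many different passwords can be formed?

With no repetition, fill the 3 characters in order: 6 choices, then 5, down to 4.
6 × 5 × 4 = 120.

120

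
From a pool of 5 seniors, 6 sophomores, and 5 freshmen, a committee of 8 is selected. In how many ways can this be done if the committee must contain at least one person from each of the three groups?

12495

Unrestricted: C(16,8) = 12870 ways to pick any 8 of the 16.
Subtract selections that omit an entire group: no seniors → C(11,8) = 165; no sophomores → C(10,8) = 45; no freshmen → C(11,8) = 165.
Add back selections omitting two groups (i.e. drawn from a single group): C(5,8) + C(6,8) + C(5,8) = 0.
By inclusion–exclusion: 12870 − 375 + 0 = 12495.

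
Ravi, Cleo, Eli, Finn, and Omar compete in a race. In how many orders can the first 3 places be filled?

60

This is an ordered selection of 3 from 5: P(5,3).
That gives 5 × 4 × 3 = 60.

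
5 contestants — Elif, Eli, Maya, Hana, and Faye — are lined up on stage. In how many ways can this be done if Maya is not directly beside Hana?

72

There are 5! = 120 arrangements in all. If Maya and Hana are adjacent, merging them into one block gives 2·(4)! = 48 arrangements.
So 120 − 48 = 72 arrangements keep them apart.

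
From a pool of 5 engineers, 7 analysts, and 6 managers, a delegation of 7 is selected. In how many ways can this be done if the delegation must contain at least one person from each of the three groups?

28987

Total 7-person selections from all 18: C(18,7) = 31824.
Selections missing a whole group: no engineers → C(13,7) = 1716; no analysts → C(11,7) = 330; no managers → C(12,7) = 792.
Add back selections omitting two groups (i.e. drawn from a single group): C(5,7) + C(7,7) + C(6,7) = 1.
By inclusion–exclusion: 31824 − 2838 + 1 = 28987.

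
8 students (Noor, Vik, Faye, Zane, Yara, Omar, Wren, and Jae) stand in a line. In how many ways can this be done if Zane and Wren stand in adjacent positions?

10080

Treat {Zane, Wren} as a single unit. There are 7 units to order, and the pair itself can be ordered 2 ways.
That gives 2 × 7! = 2 × 5040 = 10080.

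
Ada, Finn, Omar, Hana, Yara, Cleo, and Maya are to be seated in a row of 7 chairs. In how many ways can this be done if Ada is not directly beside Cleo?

3600

There are 7! = 5040 arrangements in all. If Ada and Cleo are adjacent, merging them into one block gives 2·(6)! = 1440 arrangements.
Complementary counting: 5040 − 1440 = 3600.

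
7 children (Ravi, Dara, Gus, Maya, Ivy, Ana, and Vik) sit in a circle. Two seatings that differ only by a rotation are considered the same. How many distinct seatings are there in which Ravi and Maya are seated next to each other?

Glue Ravi and Maya into a block (2 internal orders). Seating 6 units around a circle gives (5)! arrangements.
So 2 × (5)! = 2 × 120 = 240.

240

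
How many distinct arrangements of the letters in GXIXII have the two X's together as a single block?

20

Treat the 2 copies of X as a single block. The multiset to arrange is then {XX, G, I, I, I}, 5 items in all.
That gives (5)!/(3!) = 20 arrangements.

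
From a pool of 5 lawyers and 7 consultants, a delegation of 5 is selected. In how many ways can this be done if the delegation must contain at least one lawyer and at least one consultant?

770

Total 5-person selections from all 12: C(12,5) = 792.
Selections missing a whole group: no lawyers → C(7,5) = 21; no consultants → C(5,5) = 1.
Both groups omitted at once is impossible, so 792 − 22 = 770.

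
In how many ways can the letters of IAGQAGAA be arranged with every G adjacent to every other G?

210

Treat the 2 copies of G as a single block. The multiset to arrange is then {GG, A, A, A, A, I, Q}, 7 items in all.
That gives (7)!/(4!) = 210 arrangements.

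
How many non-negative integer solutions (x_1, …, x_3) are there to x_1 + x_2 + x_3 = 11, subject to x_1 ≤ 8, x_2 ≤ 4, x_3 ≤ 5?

Without the upper bounds there are C(13,2) = 78 ways to split 11 among 3 variables.
Subtract solutions that violate a single cap (substitute x_i' = x_i − (cap_i+1)): x_1 ≥ 9 gives C(4,2) = 6; x_2 ≥ 5 gives C(8,2) = 28; x_3 ≥ 6 gives C(7,2) = 21. Together 55.
Add back pairs where two caps are both exceeded: 0 + 0 + 1 = 1.
By inclusion–exclusion the count is 78 − 55 + 1 = 24.

24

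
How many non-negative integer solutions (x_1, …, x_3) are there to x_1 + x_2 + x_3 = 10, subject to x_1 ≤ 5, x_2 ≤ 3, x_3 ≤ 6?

Without the upper bounds there are C(12,2) = 66 ways to split 10 among 3 variables.
Subtract solutions that violate a single cap (substitute x_i' = x_i − (cap_i+1)): x_1 ≥ 6 gives C(6,2) = 15; x_2 ≥ 4 gives C(8,2) = 28; x_3 ≥ 7 gives C(5,2) = 10. Together 53.
Add back pairs where two caps are both exceeded: 1 + 0 + 0 = 1.
By inclusion–exclusion the count is 66 − 53 + 1 = 14.

14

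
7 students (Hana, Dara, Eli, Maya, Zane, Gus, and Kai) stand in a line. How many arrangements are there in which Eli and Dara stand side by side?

1440

Treat {Eli, Dara} as a single unit. There are 6 units to order, and the pair itself can be ordered 2 ways.
That gives 2 × 6! = 2 × 720 = 1440.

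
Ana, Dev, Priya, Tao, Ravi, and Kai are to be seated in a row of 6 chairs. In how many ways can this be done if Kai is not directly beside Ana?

480

Of the 6! = 720 arrangements, those with Kai and Ana adjacent number 2 × 5! = 240 (treat the pair as a block with 2 internal orders).
Complementary counting: 720 − 240 = 480.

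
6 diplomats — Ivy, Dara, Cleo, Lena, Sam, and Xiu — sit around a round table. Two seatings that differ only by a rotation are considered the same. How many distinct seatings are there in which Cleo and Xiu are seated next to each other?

Treat {Cleo, Xiu} as one unit (2 internal orders) and seat the resulting 5 units around the table: (4)! circular arrangements.
So 2 × (4)! = 2 × 24 = 48.

48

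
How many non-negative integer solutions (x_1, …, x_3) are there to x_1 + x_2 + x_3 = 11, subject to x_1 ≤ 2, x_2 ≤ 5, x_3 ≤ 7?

Without the upper bounds there are C(13,2) = 78 ways to split 11 among 3 variables.
Subtract solutions that violate a single cap (substitute x_i' = x_i − (cap_i+1)): x_1 ≥ 3 gives C(10,2) = 45; x_2 ≥ 6 gives C(7,2) = 21; x_3 ≥ 8 gives C(5,2) = 10. Together 76.
Add back pairs where two caps are both exceeded: 6 + 1 + 0 = 7.
By inclusion–exclusion the count is 78 − 76 + 7 = 9.

9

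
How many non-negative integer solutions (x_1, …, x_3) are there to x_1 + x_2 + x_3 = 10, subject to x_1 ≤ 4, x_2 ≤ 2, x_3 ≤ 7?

Ignoring the caps, the number of non-negative solutions to x_1+…+x_3 = 10 is C(12,2) = 66.
Subtract solutions that violate a single cap (substitute x_i' = x_i − (cap_i+1)): x_1 ≥ 5 gives C(7,2) = 21; x_2 ≥ 3 gives C(9,2) = 36; x_3 ≥ 8 gives C(4,2) = 6. Together 63.
Add back pairs where two caps are both exceeded: 6 + 0 + 0 = 6.
By inclusion–exclusion the count is 66 − 63 + 6 = 9.

9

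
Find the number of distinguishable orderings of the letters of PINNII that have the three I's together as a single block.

Treat the 3 copies of I as a single block. The multiset to arrange is then {III, N, N, P}, 4 items in all.
That gives (4)!/(2!) = 12 arrangements.

12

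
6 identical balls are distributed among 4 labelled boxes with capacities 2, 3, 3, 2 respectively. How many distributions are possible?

By stars and bars, unrestricted non-negative solutions to x_1+…+x_4 = 6 number C(6+3,3) = 84.
Subtract solutions that violate a single cap (substitute x_i' = x_i − (cap_i+1)): x_1 ≥ 3 gives C(6,3) = 20; x_2 ≥ 4 gives C(5,3) = 10; x_3 ≥ 4 gives C(5,3) = 10; x_4 ≥ 3 gives C(6,3) = 20. Together 60.
Add back pairs where two caps are both exceeded: 0 + 0 + 1 + 0 + 0 + 0 = 1.
By inclusion–exclusion the count is 84 − 60 + 1 = 25.

25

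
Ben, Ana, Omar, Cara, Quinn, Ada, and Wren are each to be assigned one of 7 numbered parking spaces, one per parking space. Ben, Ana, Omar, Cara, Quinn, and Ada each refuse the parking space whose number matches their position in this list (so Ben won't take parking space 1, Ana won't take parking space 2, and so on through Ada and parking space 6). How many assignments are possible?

2119

Let Aᵢ (for 1 ≤ i ≤ 6) be the placements that put person i in their forbidden parking space. Any j of these fix j positions, leaving (7−j)! ways to fill the rest, and there are C(6,j) ways to pick which j.
By inclusion–exclusion, the number of valid placements is Σ_{j=0}^{6} (−1)^j C(6,j)·(7−j)!.
Computing: 5040 − 4320 + 1800 − 480 + 90 − 12 + 1 = 2119.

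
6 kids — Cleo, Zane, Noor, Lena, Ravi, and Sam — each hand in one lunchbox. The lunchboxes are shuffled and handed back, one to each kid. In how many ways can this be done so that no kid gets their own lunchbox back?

This is the derangement count D_6: permutations of 6 items with no fixed point.
By inclusion–exclusion this is Σ_{j=0}^{6} (−1)^j C(6,j)·(6−j)!.
Computing: 720 − 720 + 360 − 120 + 30 − 6 + 1 = 265.

265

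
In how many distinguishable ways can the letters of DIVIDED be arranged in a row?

Letter multiplicities in DIVIDED: D×3, E×1, I×2, V×1.
Dividing 7! = 5040 by 3!·2! = 12 for the repeated letters gives 420.

420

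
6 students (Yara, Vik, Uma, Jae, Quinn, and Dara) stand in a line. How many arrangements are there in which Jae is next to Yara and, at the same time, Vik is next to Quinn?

Treat {Jae,Yara} as one block (2 orders) and {Vik,Quinn} as another (2 orders).
That leaves 4 units to arrange: 2 × 2 × 4! = 4 × 24 = 96.

96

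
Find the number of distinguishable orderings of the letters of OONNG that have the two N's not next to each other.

There are 5!/(2!·2!) = 30 arrangements of OONNG in total.
If the two N's are adjacent, glue them into one block, leaving 4 items to arrange: (4)!/(2!) = 12 ways.
Hence 30 − 12 = 18.

18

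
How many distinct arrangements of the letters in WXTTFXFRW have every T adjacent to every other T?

5040

Treat the 2 copies of T as a single block. The multiset to arrange is then {TT, F, F, R, W, W, X, X}, 8 items in all.
That gives (8)!/(2!·2!·2!) = 5040 arrangements.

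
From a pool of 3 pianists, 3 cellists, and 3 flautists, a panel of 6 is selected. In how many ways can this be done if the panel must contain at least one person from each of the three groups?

81

Unrestricted: C(9,6) = 84 ways to pick any 6 of the 9.
Selections missing a whole group: no pianists → C(6,6) = 1; no cellists → C(6,6) = 1; no flautists → C(6,6) = 1.
Add back selections omitting two groups (i.e. drawn from a single group): C(3,6) + C(3,6) + C(3,6) = 0.
By inclusion–exclusion: 84 − 3 + 0 = 81.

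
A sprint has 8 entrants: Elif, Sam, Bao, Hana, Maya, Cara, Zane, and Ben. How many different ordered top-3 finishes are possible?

336

There are 8 choices for 1st place, 7 for 2nd, and 6 for 3rd.
That gives 8 × 7 × 6 = 336.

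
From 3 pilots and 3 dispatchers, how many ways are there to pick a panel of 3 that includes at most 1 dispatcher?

10

Split by how many dispatchers are chosen (0 through 1).
Sum: C(3,0)·C(3,3) + C(3,1)·C(3,2) = 1 + 9 = 10.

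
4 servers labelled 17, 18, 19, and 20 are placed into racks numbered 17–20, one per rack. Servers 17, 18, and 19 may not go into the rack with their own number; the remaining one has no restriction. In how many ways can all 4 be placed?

Let Aᵢ (for i ∈ {17, 18, 19}) be the placements that put server i in its forbidden rack. Any j of these fix j positions, leaving (4−j)! ways to fill the rest, and there are C(3,j) ways to pick which j.
By inclusion–exclusion, the number of valid placements is Σ_{j=0}^{3} (−1)^j C(3,j)·(4−j)!.
Computing: 24 − 18 + 6 − 1 = 11.

11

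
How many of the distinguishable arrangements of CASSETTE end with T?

1260

With the last slot taken by T, it remains to arrange the other 7 letters (CASSETE).
Those 7 letters have E appearing twice and S appearing twice, giving (7)!/(2!·2!) = 1260.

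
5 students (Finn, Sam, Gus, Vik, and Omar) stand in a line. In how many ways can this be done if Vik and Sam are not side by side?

72

There are 5! = 120 arrangements in all. If Vik and Sam are adjacent, merging them into one block gives 2·(4)! = 48 arrangements.
Complementary counting: 120 − 48 = 72.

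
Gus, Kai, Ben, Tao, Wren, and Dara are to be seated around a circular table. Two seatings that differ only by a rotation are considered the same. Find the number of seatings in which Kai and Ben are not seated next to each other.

72

Without the restriction there are (5)! = 120 seatings.
Seatings with Kai beside Ben: treat them as a block with 2 internal orders, giving 2 × (4)! = 48.
Subtracting, 120 − 48 = 72.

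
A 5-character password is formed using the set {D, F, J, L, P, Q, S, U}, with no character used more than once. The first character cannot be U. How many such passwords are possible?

The first character has 8−1 = 7 choices (anything except U).
The remaining 4 characters are filled from the other 7 symbols without repetition: 7 × 6 × 5 × 4 = 840.
Total: 7 × 840 = 5880.

5880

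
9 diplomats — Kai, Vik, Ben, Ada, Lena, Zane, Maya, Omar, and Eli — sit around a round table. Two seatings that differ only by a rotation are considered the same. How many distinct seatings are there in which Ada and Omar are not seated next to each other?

Without the restriction there are (8)! = 40320 seatings.
Those with Ada next to Omar: fuse the pair into one unit and seat 8 units around a circle — 2·(7)! = 10080.
Subtracting, 40320 − 10080 = 30240.

30240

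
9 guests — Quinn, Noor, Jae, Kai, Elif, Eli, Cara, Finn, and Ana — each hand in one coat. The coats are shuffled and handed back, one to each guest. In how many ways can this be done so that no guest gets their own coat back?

Count assignments avoiding every fixed point. For any j of the 9 guests fixed to their own coat, the other 9−j can be arranged in (9−j)! ways.
By inclusion–exclusion this is Σ_{j=0}^{9} (−1)^j C(9,j)·(9−j)!.
Computing: 362880 − 362880 + 181440 − 60480 + 15120 − 3024 + 504 − 72 + 9 − 1 = 133496.

133496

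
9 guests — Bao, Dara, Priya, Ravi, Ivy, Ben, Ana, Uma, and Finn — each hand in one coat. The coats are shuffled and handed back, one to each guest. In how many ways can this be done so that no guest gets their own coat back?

133496

Count assignments avoiding every fixed point. For any j of the 9 guests fixed to their own coat, the other 9−j can be arranged in (9−j)! ways.
By inclusion–exclusion this is Σ_{j=0}^{9} (−1)^j C(9,j)·(9−j)!.
Computing: 362880 − 362880 + 181440 − 60480 + 15120 − 3024 + 504 − 72 + 9 − 1 = 133496.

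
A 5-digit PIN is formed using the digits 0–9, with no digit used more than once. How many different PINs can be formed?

30240

This is a permutation of 5 out of 10: P(10,5) = 10!/5!.
10 × 9 × 8 × 7 × 6 = 30240.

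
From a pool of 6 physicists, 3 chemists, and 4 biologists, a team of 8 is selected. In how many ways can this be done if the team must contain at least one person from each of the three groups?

1233

Total 8-person selections from all 13: C(13,8) = 1287.
Subtract selections that omit an entire group: no physicists → C(7,8) = 0; no chemists → C(10,8) = 45; no biologists → C(9,8) = 9.
Add back selections omitting two groups (i.e. drawn from a single group): C(6,8) + C(3,8) + C(4,8) = 0.
By inclusion–exclusion: 1287 − 54 + 0 = 1233.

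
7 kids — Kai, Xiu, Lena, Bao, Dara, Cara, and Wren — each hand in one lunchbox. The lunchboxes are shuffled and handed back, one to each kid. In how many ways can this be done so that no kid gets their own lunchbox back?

Count assignments avoiding every fixed point. For any j of the 7 kids fixed to their own lunchbox, the other 7−j can be arranged in (7−j)! ways.
By inclusion–exclusion this is Σ_{j=0}^{7} (−1)^j C(7,j)·(7−j)!.
Computing: 5040 − 5040 + 2520 − 840 + 210 − 42 + 7 − 1 = 1854.

1854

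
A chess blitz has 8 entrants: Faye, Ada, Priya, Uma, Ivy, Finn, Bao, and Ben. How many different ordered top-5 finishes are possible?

This is an ordered selection of 5 from 8: P(8,5).
That gives 8 × 7 × 6 × 5 × 4 = 6720.

6720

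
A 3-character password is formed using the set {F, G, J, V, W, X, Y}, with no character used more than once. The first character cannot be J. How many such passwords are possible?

180

The first character has 7−1 = 6 choices (anything except J).
The remaining 2 characters are filled from the other 6 symbols without repetition: 6 × 5 = 30.
Total: 6 × 30 = 180.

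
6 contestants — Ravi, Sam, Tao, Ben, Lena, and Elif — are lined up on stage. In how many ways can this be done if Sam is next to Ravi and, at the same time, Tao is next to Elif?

Treat {Sam,Ravi} as one block (2 orders) and {Tao,Elif} as another (2 orders).
That leaves 4 units to arrange: 2 × 2 × 4! = 4 × 24 = 96.

96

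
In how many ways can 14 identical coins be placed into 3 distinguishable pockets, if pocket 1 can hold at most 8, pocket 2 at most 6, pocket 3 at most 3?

Ignoring the caps, the number of non-negative solutions to x_1+…+x_3 = 14 is C(16,2) = 120.
Subtract solutions that violate a single cap (substitute x_i' = x_i − (cap_i+1)): x_1 ≥ 9 gives C(7,2) = 21; x_2 ≥ 7 gives C(9,2) = 36; x_3 ≥ 4 gives C(12,2) = 66. Together 123.
Add back pairs where two caps are both exceeded: 0 + 3 + 10 = 13.
By inclusion–exclusion the count is 120 − 123 + 13 = 10.

10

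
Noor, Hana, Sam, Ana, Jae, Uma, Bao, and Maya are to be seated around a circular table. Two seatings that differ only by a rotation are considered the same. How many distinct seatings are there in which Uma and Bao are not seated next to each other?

All circular seatings of 8 people number (7)! = 5040.
Those with Uma next to Bao: fuse the pair into one unit and seat 7 units around a circle — 2·(6)! = 1440.
Subtracting, 5040 − 1440 = 3600.

3600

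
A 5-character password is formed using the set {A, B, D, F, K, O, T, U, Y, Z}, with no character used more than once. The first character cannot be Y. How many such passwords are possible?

The first character has 10−1 = 9 choices (anything except Y).
The remaining 4 characters are filled from the other 9 symbols without repetition: 9 × 8 × 7 × 6 = 3024.
Total: 9 × 3024 = 27216.

27216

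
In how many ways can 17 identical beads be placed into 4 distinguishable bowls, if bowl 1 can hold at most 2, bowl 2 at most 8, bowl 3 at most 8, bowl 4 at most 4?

By stars and bars, unrestricted non-negative solutions to x_1+…+x_4 = 17 number C(17+3,3) = 1140.
Subtract solutions that violate a single cap (substitute x_i' = x_i − (cap_i+1)): x_1 ≥ 3 gives C(17,3) = 680; x_2 ≥ 9 gives C(11,3) = 165; x_3 ≥ 9 gives C(11,3) = 165; x_4 ≥ 5 gives C(15,3) = 455. Together 1465.
Add back pairs where two caps are both exceeded: 56 + 56 + 220 + 0 + 20 + 20 = 372.
Subtract triples: 0 + 1 + 1 + 0 = 2.
By inclusion–exclusion the count is 1140 − 1465 + 372 − 2 = 45.

45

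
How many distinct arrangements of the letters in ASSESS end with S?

20

With the last slot taken by S, it remains to arrange the other 5 letters (ASESS).
Those 5 letters have S appearing 3 times, giving (5)!/(3!) = 20.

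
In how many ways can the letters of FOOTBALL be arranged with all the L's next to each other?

2520

Treat the 2 copies of L as a single block. The multiset to arrange is then {LL, A, B, F, O, O, T}, 7 items in all.
That gives (7)!/(2!) = 2520 arrangements.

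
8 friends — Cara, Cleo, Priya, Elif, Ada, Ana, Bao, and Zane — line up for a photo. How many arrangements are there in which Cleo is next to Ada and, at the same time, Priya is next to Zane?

2880

Treat {Cleo,Ada} as one block (2 orders) and {Priya,Zane} as another (2 orders).
That leaves 6 units to arrange: 2 × 2 × 6! = 4 × 720 = 2880.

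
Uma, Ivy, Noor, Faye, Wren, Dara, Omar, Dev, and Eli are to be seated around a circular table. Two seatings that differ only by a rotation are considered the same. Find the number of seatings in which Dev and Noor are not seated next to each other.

All circular seatings of 9 people number (8)! = 40320.
Those with Dev next to Noor: fuse the pair into one unit and seat 8 units around a circle — 2·(7)! = 10080.
Subtracting, 40320 − 10080 = 30240.

30240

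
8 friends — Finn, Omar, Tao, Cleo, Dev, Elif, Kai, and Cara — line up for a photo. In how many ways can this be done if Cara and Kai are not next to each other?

There are 8! = 40320 arrangements in all. If Cara and Kai are adjacent, merging them into one block gives 2·(7)! = 10080 arrangements.
Complementary counting: 40320 − 10080 = 30240.

30240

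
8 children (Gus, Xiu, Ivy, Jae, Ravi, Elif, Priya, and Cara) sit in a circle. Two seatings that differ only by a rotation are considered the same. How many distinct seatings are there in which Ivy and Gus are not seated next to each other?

3600

All circular seatings of 8 people number (7)! = 5040.
Those with Ivy next to Gus: fuse the pair into one unit and seat 7 units around a circle — 2·(6)! = 1440.
Subtracting, 5040 − 1440 = 3600.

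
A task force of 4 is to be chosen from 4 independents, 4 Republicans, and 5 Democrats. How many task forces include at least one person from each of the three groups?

400

With no constraint there are C(13,4) = 715 possible selections.
Selections missing a whole group: no independents → C(9,4) = 126; no Republicans → C(9,4) = 126; no Democrats → C(8,4) = 70.
Add back selections omitting two groups (i.e. drawn from a single group): C(4,4) + C(4,4) + C(5,4) = 7.
By inclusion–exclusion: 715 − 322 + 7 = 400.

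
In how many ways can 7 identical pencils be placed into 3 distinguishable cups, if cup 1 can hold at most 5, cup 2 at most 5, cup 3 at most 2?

Ignoring the caps, the number of non-negative solutions to x_1+…+x_3 = 7 is C(9,2) = 36.
Subtract solutions that violate a single cap (substitute x_i' = x_i − (cap_i+1)): x_1 ≥ 6 gives C(3,2) = 3; x_2 ≥ 6 gives C(3,2) = 3; x_3 ≥ 3 gives C(6,2) = 15. Together 21.
No two caps can be exceeded simultaneously, so the pair terms are all 0.
By inclusion–exclusion the count is 36 − 21 + 0 = 15.

15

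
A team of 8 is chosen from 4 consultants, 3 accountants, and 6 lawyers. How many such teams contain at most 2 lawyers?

Split by how many lawyers are chosen (0 through 2).
Sum: C(6,0)·C(7,8) + C(6,1)·C(7,7) + C(6,2)·C(7,6) = 0 + 6 + 105 = 111.

111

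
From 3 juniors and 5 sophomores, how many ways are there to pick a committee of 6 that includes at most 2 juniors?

18

Split by how many juniors are chosen (0 through 2).
Sum: C(3,0)·C(5,6) + C(3,1)·C(5,5) + C(3,2)·C(5,4) = 0 + 3 + 15 = 18.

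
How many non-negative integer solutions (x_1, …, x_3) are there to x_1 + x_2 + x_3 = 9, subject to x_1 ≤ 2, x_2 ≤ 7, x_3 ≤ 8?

Ignoring the caps, the number of non-negative solutions to x_1+…+x_3 = 9 is C(11,2) = 55.
Subtract solutions that violate a single cap (substitute x_i' = x_i − (cap_i+1)): x_1 ≥ 3 gives C(8,2) = 28; x_2 ≥ 8 gives C(3,2) = 3; x_3 ≥ 9 gives C(2,2) = 1. Together 32.
No two caps can be exceeded simultaneously, so the pair terms are all 0.
By inclusion–exclusion the count is 55 − 32 + 0 = 23.

23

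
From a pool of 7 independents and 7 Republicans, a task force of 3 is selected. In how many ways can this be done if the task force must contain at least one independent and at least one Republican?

With no constraint there are C(14,3) = 364 possible selections.
Subtract selections that omit an entire group: no independents → C(7,3) = 35; no Republicans → C(7,3) = 35.
Both groups omitted at once is impossible, so 364 − 70 = 294.

294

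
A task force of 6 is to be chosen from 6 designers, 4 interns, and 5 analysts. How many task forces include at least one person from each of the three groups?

Total 6-person selections from all 15: C(15,6) = 5005.
Subtract selections that omit an entire group: no designers → C(9,6) = 84; no interns → C(11,6) = 462; no analysts → C(10,6) = 210.
Add back selections omitting two groups (i.e. drawn from a single group): C(6,6) + C(4,6) + C(5,6) = 1.
By inclusion–exclusion: 5005 − 756 + 1 = 4250.

4250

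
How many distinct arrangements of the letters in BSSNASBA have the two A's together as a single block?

Treat the 2 copies of A as a single block. The multiset to arrange is then {AA, B, B, N, S, S, S}, 7 items in all.
That gives (7)!/(3!·2!) = 420 arrangements.

420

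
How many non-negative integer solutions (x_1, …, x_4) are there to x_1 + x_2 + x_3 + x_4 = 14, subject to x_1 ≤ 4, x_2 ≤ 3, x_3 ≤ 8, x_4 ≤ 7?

By stars and bars, unrestricted non-negative solutions to x_1+…+x_4 = 14 number C(14+3,3) = 680.
Subtract solutions that violate a single cap (substitute x_i' = x_i − (cap_i+1)): x_1 ≥ 5 gives C(12,3) = 220; x_2 ≥ 4 gives C(13,3) = 286; x_3 ≥ 9 gives C(8,3) = 56; x_4 ≥ 8 gives C(9,3) = 84. Together 646.
Add back pairs where two caps are both exceeded: 56 + 1 + 4 + 4 + 10 + 0 = 75.
By inclusion–exclusion the count is 680 − 646 + 75 = 109.

109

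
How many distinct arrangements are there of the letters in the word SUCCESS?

SUCCESS has 7 letters with C appearing twice and S appearing 3 times.
The number of distinct arrangements is 7!/(3!·2!) = 5040/12 = 420.

420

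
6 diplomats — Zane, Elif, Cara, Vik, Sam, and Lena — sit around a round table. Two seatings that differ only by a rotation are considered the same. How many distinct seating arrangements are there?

120

Seat Zane anywhere (absorbing the rotational symmetry), then permute the other 5: (5)! = 120.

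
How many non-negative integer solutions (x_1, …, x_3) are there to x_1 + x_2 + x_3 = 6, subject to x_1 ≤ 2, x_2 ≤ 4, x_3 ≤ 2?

6

Without the upper bounds there are C(8,2) = 28 ways to split 6 among 3 variables.
Subtract solutions that violate a single cap (substitute x_i' = x_i − (cap_i+1)): x_1 ≥ 3 gives C(5,2) = 10; x_2 ≥ 5 gives C(3,2) = 3; x_3 ≥ 3 gives C(5,2) = 10. Together 23.
Add back pairs where two caps are both exceeded: 0 + 1 + 0 = 1.
By inclusion–exclusion the count is 28 − 23 + 1 = 6.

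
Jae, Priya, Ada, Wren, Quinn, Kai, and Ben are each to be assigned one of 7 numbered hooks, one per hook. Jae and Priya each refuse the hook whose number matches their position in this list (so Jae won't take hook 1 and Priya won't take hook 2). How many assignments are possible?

3720

Let Aᵢ (for i ∈ {1, 2}) be the placements that put person i in their forbidden hook. Any j of these fix j positions, leaving (7−j)! ways to fill the rest, and there are C(2,j) ways to pick which j.
By inclusion–exclusion, the number of valid placements is Σ_{j=0}^{2} (−1)^j C(2,j)·(7−j)!.
Computing: 5040 − 1440 + 120 = 3720.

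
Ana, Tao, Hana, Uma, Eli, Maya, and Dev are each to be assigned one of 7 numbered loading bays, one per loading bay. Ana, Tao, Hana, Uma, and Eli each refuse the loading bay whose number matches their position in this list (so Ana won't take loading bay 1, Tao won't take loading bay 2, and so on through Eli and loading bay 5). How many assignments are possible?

Let Aᵢ (for 1 ≤ i ≤ 5) be the placements that put person i in their forbidden loading bay. Any j of these fix j positions, leaving (7−j)! ways to fill the rest, and there are C(5,j) ways to pick which j.
By inclusion–exclusion, the number of valid placements is Σ_{j=0}^{5} (−1)^j C(5,j)·(7−j)!.
Computing: 5040 − 3600 + 1200 − 240 + 30 − 2 = 2428.

2428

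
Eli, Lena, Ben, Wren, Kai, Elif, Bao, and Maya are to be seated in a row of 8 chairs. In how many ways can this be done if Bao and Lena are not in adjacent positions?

Of the 8! = 40320 arrangements, those with Bao and Lena adjacent number 2 × 7! = 10080 (treat the pair as a block with 2 internal orders).
Complementary counting: 40320 − 10080 = 30240.

30240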